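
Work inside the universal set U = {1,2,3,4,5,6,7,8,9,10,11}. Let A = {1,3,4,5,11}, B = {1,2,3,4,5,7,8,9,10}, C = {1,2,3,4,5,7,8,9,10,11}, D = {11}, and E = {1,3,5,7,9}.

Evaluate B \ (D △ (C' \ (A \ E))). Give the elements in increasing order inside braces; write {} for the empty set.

{1,2,3,4,5,7,8,9,10}

C' = {6}
A \ E = {4,11}
C' \ (A \ E) = {6}
D △ (C' \ (A \ E)) = {6,11}
B \ (D △ (C' \ (A \ E))) = {1,2,3,4,5,7,8,9,10}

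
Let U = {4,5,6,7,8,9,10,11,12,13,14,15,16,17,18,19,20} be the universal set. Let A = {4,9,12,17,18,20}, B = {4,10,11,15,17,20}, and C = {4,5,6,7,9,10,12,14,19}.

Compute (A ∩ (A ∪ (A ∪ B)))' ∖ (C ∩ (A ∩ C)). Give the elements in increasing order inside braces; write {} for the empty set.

{5,6,7,8,10,11,13,14,15,16,19}

A ∪ B = {4,9,10,11,12,15,17,18,20}
A ∪ (A ∪ B) = {4,9,10,11,12,15,17,18,20}
A ∩ (A ∪ (A ∪ B)) = {4,9,12,17,18,20}
(A ∩ (A ∪ (A ∪ B)))' = {5,6,7,8,10,11,13,14,15,16,19}
A ∩ C = {4,9,12}
C ∩ (A ∩ C) = {4,9,12}
(A ∩ (A ∪ (A ∪ B)))' ∖ (C ∩ (A ∩ C)) = {5,6,7,8,10,11,13,14,15,16,19}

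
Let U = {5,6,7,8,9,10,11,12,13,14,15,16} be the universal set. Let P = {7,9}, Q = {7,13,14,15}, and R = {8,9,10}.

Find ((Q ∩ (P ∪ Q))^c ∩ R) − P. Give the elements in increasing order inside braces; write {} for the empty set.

{8,10}

P ∪ Q = {7,9,13,14,15}
Q ∩ (P ∪ Q) = {7,13,14,15}
(Q ∩ (P ∪ Q))^c = {5,6,8,9,10,11,12,16}
(Q ∩ (P ∪ Q))^c ∩ R = {8,9,10}
((Q ∩ (P ∪ Q))^c ∩ R) − P = {8,10}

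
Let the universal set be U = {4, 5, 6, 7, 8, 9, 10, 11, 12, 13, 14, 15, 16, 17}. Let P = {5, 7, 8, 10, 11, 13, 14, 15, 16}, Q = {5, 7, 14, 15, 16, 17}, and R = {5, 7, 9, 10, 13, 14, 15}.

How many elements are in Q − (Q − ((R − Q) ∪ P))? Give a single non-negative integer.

R − Q = {9, 10, 13}
(R − Q) ∪ P = {5, 7, 8, 9, 10, 11, 13, 14, 15, 16}
Q − ((R − Q) ∪ P) = {17}
Q − (Q − ((R − Q) ∪ P)) = {5, 7, 14, 15, 16}
|Q − (Q − ((R − Q) ∪ P))| = 5

5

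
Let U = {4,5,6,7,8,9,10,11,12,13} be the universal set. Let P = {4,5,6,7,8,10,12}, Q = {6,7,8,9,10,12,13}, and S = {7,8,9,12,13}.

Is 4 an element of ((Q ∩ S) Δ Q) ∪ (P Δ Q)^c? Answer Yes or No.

No

4 ∉ Q and 4 ∉ S, so 4 ∉ Q ∩ S
4 ∉ (Q ∩ S) and 4 ∉ Q, so 4 ∉ (Q ∩ S) Δ Q
4 ∈ P and 4 ∉ Q, so 4 ∈ P Δ Q
4 ∉ (P Δ Q)^c since 4 ∈ (P Δ Q)
4 ∉ ((Q ∩ S) Δ Q) and 4 ∉ (P Δ Q)^c, so 4 ∉ ((Q ∩ S) Δ Q) ∪ (P Δ Q)^c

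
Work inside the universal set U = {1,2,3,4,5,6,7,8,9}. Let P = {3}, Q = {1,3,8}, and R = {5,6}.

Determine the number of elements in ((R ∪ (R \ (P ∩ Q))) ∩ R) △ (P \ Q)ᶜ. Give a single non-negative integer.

P ∩ Q = {3}
R \ (P ∩ Q) = {5,6}
R ∪ (R \ (P ∩ Q)) = {5,6}
(R ∪ (R \ (P ∩ Q))) ∩ R = {5,6}
P \ Q = {}
(P \ Q)ᶜ = {1,2,3,4,5,6,7,8,9}
((R ∪ (R \ (P ∩ Q))) ∩ R) △ (P \ Q)ᶜ = {1,2,3,4,7,8,9}
|((R ∪ (R \ (P ∩ Q))) ∩ R) △ (P \ Q)ᶜ| = 7

7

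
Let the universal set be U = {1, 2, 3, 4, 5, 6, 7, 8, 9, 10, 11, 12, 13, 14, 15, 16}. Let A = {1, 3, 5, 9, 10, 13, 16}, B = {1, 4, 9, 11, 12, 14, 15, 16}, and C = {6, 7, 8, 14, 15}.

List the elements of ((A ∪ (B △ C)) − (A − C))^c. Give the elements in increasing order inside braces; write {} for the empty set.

B △ C = {1, 4, 6, 7, 8, 9, 11, 12, 16}
A ∪ (B △ C) = {1, 3, 4, 5, 6, 7, 8, 9, 10, 11, 12, 13, 16}
A − C = {1, 3, 5, 9, 10, 13, 16}
(A ∪ (B △ C)) − (A − C) = {4, 6, 7, 8, 11, 12}
((A ∪ (B △ C)) − (A − C))^c = {1, 2, 3, 5, 9, 10, 13, 14, 15, 16}

{1, 2, 3, 5, 9, 10, 13, 14, 15, 16}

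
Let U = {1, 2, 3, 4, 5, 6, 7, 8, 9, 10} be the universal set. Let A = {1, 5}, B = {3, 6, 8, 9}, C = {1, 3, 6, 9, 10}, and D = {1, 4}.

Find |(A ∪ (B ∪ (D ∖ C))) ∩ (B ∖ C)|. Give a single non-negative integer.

1

D ∖ C = {4}
B ∪ (D ∖ C) = {3, 4, 6, 8, 9}
A ∪ (B ∪ (D ∖ C)) = {1, 3, 4, 5, 6, 8, 9}
B ∖ C = {8}
(A ∪ (B ∪ (D ∖ C))) ∩ (B ∖ C) = {8}
|(A ∪ (B ∪ (D ∖ C))) ∩ (B ∖ C)| = 1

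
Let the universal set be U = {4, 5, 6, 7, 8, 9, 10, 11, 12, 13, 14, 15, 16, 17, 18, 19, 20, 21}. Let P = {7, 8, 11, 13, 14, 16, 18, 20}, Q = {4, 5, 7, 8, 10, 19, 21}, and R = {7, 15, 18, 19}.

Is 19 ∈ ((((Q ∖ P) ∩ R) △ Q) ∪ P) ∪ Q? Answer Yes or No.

19 ∈ Q and 19 ∉ P, so 19 ∈ Q ∖ P
19 ∈ (Q ∖ P) and 19 ∈ R, so 19 ∈ (Q ∖ P) ∩ R
19 ∈ ((Q ∖ P) ∩ R) and 19 ∈ Q, so 19 ∉ ((Q ∖ P) ∩ R) △ Q
19 ∉ (((Q ∖ P) ∩ R) △ Q) and 19 ∉ P, so 19 ∉ (((Q ∖ P) ∩ R) △ Q) ∪ P
19 ∉ ((((Q ∖ P) ∩ R) △ Q) ∪ P) and 19 ∈ Q, so 19 ∈ ((((Q ∖ P) ∩ R) △ Q) ∪ P) ∪ Q

Yes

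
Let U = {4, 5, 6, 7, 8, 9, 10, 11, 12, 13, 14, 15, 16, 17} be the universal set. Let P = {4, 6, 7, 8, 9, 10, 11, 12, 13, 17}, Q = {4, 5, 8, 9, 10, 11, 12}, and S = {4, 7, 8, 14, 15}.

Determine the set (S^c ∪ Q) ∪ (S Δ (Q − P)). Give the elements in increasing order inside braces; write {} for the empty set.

S^c = {5, 6, 9, 10, 11, 12, 13, 16, 17}
S^c ∪ Q = {4, 5, 6, 8, 9, 10, 11, 12, 13, 16, 17}
Q − P = {5}
S Δ (Q − P) = {4, 5, 7, 8, 14, 15}
(S^c ∪ Q) ∪ (S Δ (Q − P)) = {4, 5, 6, 7, 8, 9, 10, 11, 12, 13, 14, 15, 16, 17}

{4, 5, 6, 7, 8, 9, 10, 11, 12, 13, 14, 15, 16, 17}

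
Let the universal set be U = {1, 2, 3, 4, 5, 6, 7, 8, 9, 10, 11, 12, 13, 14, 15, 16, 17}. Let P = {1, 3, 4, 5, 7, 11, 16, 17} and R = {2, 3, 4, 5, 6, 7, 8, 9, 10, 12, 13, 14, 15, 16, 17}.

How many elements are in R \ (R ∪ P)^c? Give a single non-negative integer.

R ∪ P = {1, 2, 3, 4, 5, 6, 7, 8, 9, 10, 11, 12, 13, 14, 15, 16, 17}
(R ∪ P)^c = {}
R \ (R ∪ P)^c = {2, 3, 4, 5, 6, 7, 8, 9, 10, 12, 13, 14, 15, 16, 17}
|R \ (R ∪ P)^c| = 15

15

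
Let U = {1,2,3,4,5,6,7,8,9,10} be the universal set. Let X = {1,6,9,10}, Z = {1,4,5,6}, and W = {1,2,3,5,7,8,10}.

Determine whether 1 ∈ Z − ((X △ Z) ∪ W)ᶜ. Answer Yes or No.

1 ∈ X and 1 ∈ Z, so 1 ∉ X △ Z
1 ∉ (X △ Z) and 1 ∈ W, so 1 ∈ (X △ Z) ∪ W
1 ∉ ((X △ Z) ∪ W)ᶜ since 1 ∈ ((X △ Z) ∪ W)
1 ∈ Z and 1 ∉ ((X △ Z) ∪ W)ᶜ, so 1 ∈ Z − ((X △ Z) ∪ W)ᶜ

Yes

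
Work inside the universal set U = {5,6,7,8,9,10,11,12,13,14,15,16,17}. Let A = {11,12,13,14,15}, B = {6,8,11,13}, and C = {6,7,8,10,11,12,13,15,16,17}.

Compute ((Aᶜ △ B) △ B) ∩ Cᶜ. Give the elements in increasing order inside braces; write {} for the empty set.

{5,9}

Aᶜ = {5,6,7,8,9,10,16,17}
Aᶜ △ B = {5,7,9,10,11,13,16,17}
(Aᶜ △ B) △ B = {5,6,7,8,9,10,16,17}
Cᶜ = {5,9,14}
((Aᶜ △ B) △ B) ∩ Cᶜ = {5,9}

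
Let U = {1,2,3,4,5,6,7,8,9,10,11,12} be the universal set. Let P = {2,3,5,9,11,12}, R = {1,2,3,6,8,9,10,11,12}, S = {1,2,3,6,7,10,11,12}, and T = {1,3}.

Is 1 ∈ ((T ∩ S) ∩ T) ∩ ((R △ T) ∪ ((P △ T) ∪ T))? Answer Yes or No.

1 ∈ T and 1 ∈ S, so 1 ∈ T ∩ S
1 ∈ (T ∩ S) and 1 ∈ T, so 1 ∈ (T ∩ S) ∩ T
1 ∈ R and 1 ∈ T, so 1 ∉ R △ T
1 ∉ P and 1 ∈ T, so 1 ∈ P △ T
1 ∈ (P △ T) and 1 ∈ T, so 1 ∈ (P △ T) ∪ T
1 ∉ (R △ T) and 1 ∈ ((P △ T) ∪ T), so 1 ∈ (R △ T) ∪ ((P △ T) ∪ T)
1 ∈ ((T ∩ S) ∩ T) and 1 ∈ ((R △ T) ∪ ((P △ T) ∪ T)), so 1 ∈ ((T ∩ S) ∩ T) ∩ ((R △ T) ∪ ((P △ T) ∪ T))

Yes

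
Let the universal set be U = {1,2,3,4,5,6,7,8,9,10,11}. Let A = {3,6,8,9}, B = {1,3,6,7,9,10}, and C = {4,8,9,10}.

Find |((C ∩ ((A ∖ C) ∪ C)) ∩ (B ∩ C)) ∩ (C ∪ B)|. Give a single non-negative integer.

2

A ∖ C = {3,6}
(A ∖ C) ∪ C = {3,4,6,8,9,10}
C ∩ ((A ∖ C) ∪ C) = {4,8,9,10}
B ∩ C = {9,10}
(C ∩ ((A ∖ C) ∪ C)) ∩ (B ∩ C) = {9,10}
C ∪ B = {1,3,4,6,7,8,9,10}
((C ∩ ((A ∖ C) ∪ C)) ∩ (B ∩ C)) ∩ (C ∪ B) = {9,10}
|((C ∩ ((A ∖ C) ∪ C)) ∩ (B ∩ C)) ∩ (C ∪ B)| = 2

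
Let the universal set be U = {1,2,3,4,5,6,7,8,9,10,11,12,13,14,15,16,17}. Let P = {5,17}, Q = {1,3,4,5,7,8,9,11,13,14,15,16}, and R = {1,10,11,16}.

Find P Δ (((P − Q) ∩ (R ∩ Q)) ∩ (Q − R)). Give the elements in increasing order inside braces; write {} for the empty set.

P − Q = {17}
R ∩ Q = {1,11,16}
(P − Q) ∩ (R ∩ Q) = {}
Q − R = {3,4,5,7,8,9,13,14,15}
((P − Q) ∩ (R ∩ Q)) ∩ (Q − R) = {}
P Δ (((P − Q) ∩ (R ∩ Q)) ∩ (Q − R)) = {5,17}

{5,17}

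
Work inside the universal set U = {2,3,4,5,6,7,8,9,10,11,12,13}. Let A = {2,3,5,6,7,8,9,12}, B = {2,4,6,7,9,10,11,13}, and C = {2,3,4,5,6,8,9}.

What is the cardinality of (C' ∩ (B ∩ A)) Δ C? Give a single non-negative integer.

C' = {7,10,11,12,13}
B ∩ A = {2,6,7,9}
C' ∩ (B ∩ A) = {7}
(C' ∩ (B ∩ A)) Δ C = {2,3,4,5,6,7,8,9}
|(C' ∩ (B ∩ A)) Δ C| = 8

8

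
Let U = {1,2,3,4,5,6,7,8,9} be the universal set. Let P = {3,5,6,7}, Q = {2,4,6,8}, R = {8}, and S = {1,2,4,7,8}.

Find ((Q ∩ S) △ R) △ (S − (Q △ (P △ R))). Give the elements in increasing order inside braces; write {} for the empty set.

Q ∩ S = {2,4,8}
(Q ∩ S) △ R = {2,4}
P △ R = {3,5,6,7,8}
Q △ (P △ R) = {2,3,4,5,7}
S − (Q △ (P △ R)) = {1,8}
((Q ∩ S) △ R) △ (S − (Q △ (P △ R))) = {1,2,4,8}

{1,2,4,8}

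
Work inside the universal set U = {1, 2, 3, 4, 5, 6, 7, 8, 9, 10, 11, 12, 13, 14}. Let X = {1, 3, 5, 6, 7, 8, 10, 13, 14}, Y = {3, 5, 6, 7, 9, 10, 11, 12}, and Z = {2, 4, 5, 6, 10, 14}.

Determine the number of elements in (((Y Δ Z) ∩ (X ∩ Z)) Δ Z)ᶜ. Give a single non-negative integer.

9

Y Δ Z = {2, 3, 4, 7, 9, 11, 12, 14}
X ∩ Z = {5, 6, 10, 14}
(Y Δ Z) ∩ (X ∩ Z) = {14}
((Y Δ Z) ∩ (X ∩ Z)) Δ Z = {2, 4, 5, 6, 10}
(((Y Δ Z) ∩ (X ∩ Z)) Δ Z)ᶜ = {1, 3, 7, 8, 9, 11, 12, 13, 14}
|(((Y Δ Z) ∩ (X ∩ Z)) Δ Z)ᶜ| = 9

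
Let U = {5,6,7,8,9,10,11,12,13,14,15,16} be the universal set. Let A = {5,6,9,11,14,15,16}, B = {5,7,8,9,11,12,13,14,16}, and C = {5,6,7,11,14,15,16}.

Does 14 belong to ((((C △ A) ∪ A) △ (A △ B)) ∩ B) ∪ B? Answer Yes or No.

14 ∈ C and 14 ∈ A, so 14 ∉ C △ A
14 ∉ (C △ A) and 14 ∈ A, so 14 ∈ (C △ A) ∪ A
14 ∈ A and 14 ∈ B, so 14 ∉ A △ B
14 ∈ ((C △ A) ∪ A) and 14 ∉ (A △ B), so 14 ∈ ((C △ A) ∪ A) △ (A △ B)
14 ∈ (((C △ A) ∪ A) △ (A △ B)) and 14 ∈ B, so 14 ∈ (((C △ A) ∪ A) △ (A △ B)) ∩ B
14 ∈ ((((C △ A) ∪ A) △ (A △ B)) ∩ B) and 14 ∈ B, so 14 ∈ ((((C △ A) ∪ A) △ (A △ B)) ∩ B) ∪ B

Yes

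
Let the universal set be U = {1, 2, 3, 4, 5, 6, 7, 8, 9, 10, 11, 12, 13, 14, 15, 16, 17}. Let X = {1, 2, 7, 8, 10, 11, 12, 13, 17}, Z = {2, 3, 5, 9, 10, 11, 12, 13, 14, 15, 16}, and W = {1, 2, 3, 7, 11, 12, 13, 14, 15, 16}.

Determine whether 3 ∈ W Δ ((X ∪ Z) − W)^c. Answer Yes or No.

3 ∉ X and 3 ∈ Z, so 3 ∈ X ∪ Z
3 ∈ (X ∪ Z) and 3 ∈ W, so 3 ∉ (X ∪ Z) − W
3 ∈ ((X ∪ Z) − W)^c since 3 ∉ ((X ∪ Z) − W)
3 ∈ W and 3 ∈ ((X ∪ Z) − W)^c, so 3 ∉ W Δ ((X ∪ Z) − W)^c

No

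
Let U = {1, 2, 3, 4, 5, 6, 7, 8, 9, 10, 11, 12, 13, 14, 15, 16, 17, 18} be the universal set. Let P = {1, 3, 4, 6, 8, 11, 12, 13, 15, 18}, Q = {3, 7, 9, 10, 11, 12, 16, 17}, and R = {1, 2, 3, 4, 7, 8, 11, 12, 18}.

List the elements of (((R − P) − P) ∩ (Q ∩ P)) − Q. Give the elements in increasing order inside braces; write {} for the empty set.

R − P = {2, 7}
(R − P) − P = {2, 7}
Q ∩ P = {3, 11, 12}
((R − P) − P) ∩ (Q ∩ P) = {}
(((R − P) − P) ∩ (Q ∩ P)) − Q = {}

{}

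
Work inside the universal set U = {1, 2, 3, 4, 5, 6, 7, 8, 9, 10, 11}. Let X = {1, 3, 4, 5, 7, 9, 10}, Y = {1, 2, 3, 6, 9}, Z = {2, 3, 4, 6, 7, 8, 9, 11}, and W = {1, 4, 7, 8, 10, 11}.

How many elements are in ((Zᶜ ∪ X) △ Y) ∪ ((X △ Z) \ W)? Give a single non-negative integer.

Zᶜ = {1, 5, 10}
Zᶜ ∪ X = {1, 3, 4, 5, 7, 9, 10}
(Zᶜ ∪ X) △ Y = {2, 4, 5, 6, 7, 10}
X △ Z = {1, 2, 5, 6, 8, 10, 11}
(X △ Z) \ W = {2, 5, 6}
((Zᶜ ∪ X) △ Y) ∪ ((X △ Z) \ W) = {2, 4, 5, 6, 7, 10}
|((Zᶜ ∪ X) △ Y) ∪ ((X △ Z) \ W)| = 6

6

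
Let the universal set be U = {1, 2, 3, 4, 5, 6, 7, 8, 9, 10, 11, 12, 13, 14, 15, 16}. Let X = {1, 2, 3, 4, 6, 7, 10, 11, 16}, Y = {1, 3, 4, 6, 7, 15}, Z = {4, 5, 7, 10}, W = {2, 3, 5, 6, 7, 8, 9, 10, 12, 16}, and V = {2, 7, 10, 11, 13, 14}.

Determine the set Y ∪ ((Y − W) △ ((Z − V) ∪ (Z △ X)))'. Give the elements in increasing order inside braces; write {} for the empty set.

Y − W = {1, 4, 15}
Z − V = {4, 5}
Z △ X = {1, 2, 3, 5, 6, 11, 16}
(Z − V) ∪ (Z △ X) = {1, 2, 3, 4, 5, 6, 11, 16}
(Y − W) △ ((Z − V) ∪ (Z △ X)) = {2, 3, 5, 6, 11, 15, 16}
((Y − W) △ ((Z − V) ∪ (Z △ X)))' = {1, 4, 7, 8, 9, 10, 12, 13, 14}
Y ∪ ((Y − W) △ ((Z − V) ∪ (Z △ X)))' = {1, 3, 4, 6, 7, 8, 9, 10, 12, 13, 14, 15}

{1, 3, 4, 6, 7, 8, 9, 10, 12, 13, 14, 15}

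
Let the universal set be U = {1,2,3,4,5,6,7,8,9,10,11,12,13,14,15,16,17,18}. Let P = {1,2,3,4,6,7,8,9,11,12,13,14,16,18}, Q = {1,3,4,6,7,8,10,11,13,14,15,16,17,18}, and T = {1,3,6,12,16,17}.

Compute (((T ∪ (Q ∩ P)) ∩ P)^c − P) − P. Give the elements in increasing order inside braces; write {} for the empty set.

Q ∩ P = {1,3,4,6,7,8,11,13,14,16,18}
T ∪ (Q ∩ P) = {1,3,4,6,7,8,11,12,13,14,16,17,18}
(T ∪ (Q ∩ P)) ∩ P = {1,3,4,6,7,8,11,12,13,14,16,18}
((T ∪ (Q ∩ P)) ∩ P)^c = {2,5,9,10,15,17}
((T ∪ (Q ∩ P)) ∩ P)^c − P = {5,10,15,17}
(((T ∪ (Q ∩ P)) ∩ P)^c − P) − P = {5,10,15,17}

{5,10,15,17}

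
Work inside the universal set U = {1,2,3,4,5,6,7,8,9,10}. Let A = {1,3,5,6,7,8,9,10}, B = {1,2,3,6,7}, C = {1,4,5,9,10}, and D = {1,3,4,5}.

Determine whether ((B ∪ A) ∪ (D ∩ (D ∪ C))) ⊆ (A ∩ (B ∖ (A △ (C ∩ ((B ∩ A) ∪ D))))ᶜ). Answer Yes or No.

No

B ∪ A = {1,2,3,5,6,7,8,9,10}
D ∪ C = {1,3,4,5,9,10}
D ∩ (D ∪ C) = {1,3,4,5}
(B ∪ A) ∪ (D ∩ (D ∪ C)) = {1,2,3,4,5,6,7,8,9,10}
B ∩ A = {1,3,6,7}
(B ∩ A) ∪ D = {1,3,4,5,6,7}
C ∩ ((B ∩ A) ∪ D) = {1,4,5}
A △ (C ∩ ((B ∩ A) ∪ D)) = {3,4,6,7,8,9,10}
B ∖ (A △ (C ∩ ((B ∩ A) ∪ D))) = {1,2}
(B ∖ (A △ (C ∩ ((B ∩ A) ∪ D))))ᶜ = {3,4,5,6,7,8,9,10}
A ∩ (B ∖ (A △ (C ∩ ((B ∩ A) ∪ D))))ᶜ = {3,5,6,7,8,9,10}
1 ∈ (B ∪ A) ∪ (D ∩ (D ∪ C)) but 1 ∉ A ∩ (B ∖ (A △ (C ∩ ((B ∩ A) ∪ D))))ᶜ, so the inclusion fails.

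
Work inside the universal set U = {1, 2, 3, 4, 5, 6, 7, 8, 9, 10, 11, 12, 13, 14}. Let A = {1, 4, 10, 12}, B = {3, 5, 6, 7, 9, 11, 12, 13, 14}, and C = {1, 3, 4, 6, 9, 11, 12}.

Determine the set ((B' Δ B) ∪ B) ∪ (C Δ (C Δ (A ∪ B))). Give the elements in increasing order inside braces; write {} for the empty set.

B' = {1, 2, 4, 8, 10}
B' Δ B = {1, 2, 3, 4, 5, 6, 7, 8, 9, 10, 11, 12, 13, 14}
(B' Δ B) ∪ B = {1, 2, 3, 4, 5, 6, 7, 8, 9, 10, 11, 12, 13, 14}
A ∪ B = {1, 3, 4, 5, 6, 7, 9, 10, 11, 12, 13, 14}
C Δ (A ∪ B) = {5, 7, 10, 13, 14}
C Δ (C Δ (A ∪ B)) = {1, 3, 4, 5, 6, 7, 9, 10, 11, 12, 13, 14}
((B' Δ B) ∪ B) ∪ (C Δ (C Δ (A ∪ B))) = {1, 2, 3, 4, 5, 6, 7, 8, 9, 10, 11, 12, 13, 14}

{1, 2, 3, 4, 5, 6, 7, 8, 9, 10, 11, 12, 13, 14}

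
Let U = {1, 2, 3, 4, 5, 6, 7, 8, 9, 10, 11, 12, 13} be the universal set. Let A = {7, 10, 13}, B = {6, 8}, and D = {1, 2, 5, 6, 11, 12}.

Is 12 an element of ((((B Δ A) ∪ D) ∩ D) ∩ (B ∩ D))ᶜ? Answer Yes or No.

Yes

12 ∉ B and 12 ∉ A, so 12 ∉ B Δ A
12 ∉ (B Δ A) and 12 ∈ D, so 12 ∈ (B Δ A) ∪ D
12 ∈ ((B Δ A) ∪ D) and 12 ∈ D, so 12 ∈ ((B Δ A) ∪ D) ∩ D
12 ∉ B and 12 ∈ D, so 12 ∉ B ∩ D
12 ∈ (((B Δ A) ∪ D) ∩ D) and 12 ∉ (B ∩ D), so 12 ∉ (((B Δ A) ∪ D) ∩ D) ∩ (B ∩ D)
12 ∈ ((((B Δ A) ∪ D) ∩ D) ∩ (B ∩ D))ᶜ since 12 ∉ ((((B Δ A) ∪ D) ∩ D) ∩ (B ∩ D))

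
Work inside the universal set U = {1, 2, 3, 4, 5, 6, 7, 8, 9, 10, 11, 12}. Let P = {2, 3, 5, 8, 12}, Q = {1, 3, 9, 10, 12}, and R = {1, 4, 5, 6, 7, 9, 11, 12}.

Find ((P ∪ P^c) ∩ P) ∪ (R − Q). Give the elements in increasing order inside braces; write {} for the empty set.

P^c = {1, 4, 6, 7, 9, 10, 11}
P ∪ P^c = {1, 2, 3, 4, 5, 6, 7, 8, 9, 10, 11, 12}
(P ∪ P^c) ∩ P = {2, 3, 5, 8, 12}
R − Q = {4, 5, 6, 7, 11}
((P ∪ P^c) ∩ P) ∪ (R − Q) = {2, 3, 4, 5, 6, 7, 8, 11, 12}

{2, 3, 4, 5, 6, 7, 8, 11, 12}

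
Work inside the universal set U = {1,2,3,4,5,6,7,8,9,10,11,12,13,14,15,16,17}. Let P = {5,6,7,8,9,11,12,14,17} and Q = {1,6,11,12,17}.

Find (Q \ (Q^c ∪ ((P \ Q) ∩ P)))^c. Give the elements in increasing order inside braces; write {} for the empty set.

{2,3,4,5,7,8,9,10,13,14,15,16}

Q^c = {2,3,4,5,7,8,9,10,13,14,15,16}
P \ Q = {5,7,8,9,14}
(P \ Q) ∩ P = {5,7,8,9,14}
Q^c ∪ ((P \ Q) ∩ P) = {2,3,4,5,7,8,9,10,13,14,15,16}
Q \ (Q^c ∪ ((P \ Q) ∩ P)) = {1,6,11,12,17}
(Q \ (Q^c ∪ ((P \ Q) ∩ P)))^c = {2,3,4,5,7,8,9,10,13,14,15,16}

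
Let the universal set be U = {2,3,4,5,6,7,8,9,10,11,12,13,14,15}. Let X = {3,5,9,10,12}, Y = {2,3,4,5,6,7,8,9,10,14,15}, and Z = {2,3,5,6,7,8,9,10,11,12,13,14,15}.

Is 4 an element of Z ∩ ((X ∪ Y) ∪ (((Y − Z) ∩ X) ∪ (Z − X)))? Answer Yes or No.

4 ∉ X and 4 ∈ Y, so 4 ∈ X ∪ Y
4 ∈ Y and 4 ∉ Z, so 4 ∈ Y − Z
4 ∈ (Y − Z) and 4 ∉ X, so 4 ∉ (Y − Z) ∩ X
4 ∉ Z and 4 ∉ X, so 4 ∉ Z − X
4 ∉ ((Y − Z) ∩ X) and 4 ∉ (Z − X), so 4 ∉ ((Y − Z) ∩ X) ∪ (Z − X)
4 ∈ (X ∪ Y) and 4 ∉ (((Y − Z) ∩ X) ∪ (Z − X)), so 4 ∈ (X ∪ Y) ∪ (((Y − Z) ∩ X) ∪ (Z − X))
4 ∉ Z and 4 ∈ ((X ∪ Y) ∪ (((Y − Z) ∩ X) ∪ (Z − X))), so 4 ∉ Z ∩ ((X ∪ Y) ∪ (((Y − Z) ∩ X) ∪ (Z − X)))

No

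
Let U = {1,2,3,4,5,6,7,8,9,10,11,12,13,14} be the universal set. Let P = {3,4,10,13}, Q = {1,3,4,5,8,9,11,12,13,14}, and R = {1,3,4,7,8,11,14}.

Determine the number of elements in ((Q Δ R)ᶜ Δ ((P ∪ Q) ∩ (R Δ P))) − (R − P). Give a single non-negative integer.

Q Δ R = {5,7,9,12,13}
(Q Δ R)ᶜ = {1,2,3,4,6,8,10,11,14}
P ∪ Q = {1,3,4,5,8,9,10,11,12,13,14}
R Δ P = {1,7,8,10,11,13,14}
(P ∪ Q) ∩ (R Δ P) = {1,8,10,11,13,14}
(Q Δ R)ᶜ Δ ((P ∪ Q) ∩ (R Δ P)) = {2,3,4,6,13}
R − P = {1,7,8,11,14}
((Q Δ R)ᶜ Δ ((P ∪ Q) ∩ (R Δ P))) − (R − P) = {2,3,4,6,13}
|((Q Δ R)ᶜ Δ ((P ∪ Q) ∩ (R Δ P))) − (R − P)| = 5

5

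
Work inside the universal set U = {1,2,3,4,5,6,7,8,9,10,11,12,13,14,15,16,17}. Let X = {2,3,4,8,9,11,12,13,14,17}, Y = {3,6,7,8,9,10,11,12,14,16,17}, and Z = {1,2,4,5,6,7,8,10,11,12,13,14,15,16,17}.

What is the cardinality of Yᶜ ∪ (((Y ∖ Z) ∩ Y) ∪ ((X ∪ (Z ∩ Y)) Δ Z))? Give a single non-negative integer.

8

Yᶜ = {1,2,4,5,13,15}
Y ∖ Z = {3,9}
(Y ∖ Z) ∩ Y = {3,9}
Z ∩ Y = {6,7,8,10,11,12,14,16,17}
X ∪ (Z ∩ Y) = {2,3,4,6,7,8,9,10,11,12,13,14,16,17}
(X ∪ (Z ∩ Y)) Δ Z = {1,3,5,9,15}
((Y ∖ Z) ∩ Y) ∪ ((X ∪ (Z ∩ Y)) Δ Z) = {1,3,5,9,15}
Yᶜ ∪ (((Y ∖ Z) ∩ Y) ∪ ((X ∪ (Z ∩ Y)) Δ Z)) = {1,2,3,4,5,9,13,15}
|Yᶜ ∪ (((Y ∖ Z) ∩ Y) ∪ ((X ∪ (Z ∩ Y)) Δ Z))| = 8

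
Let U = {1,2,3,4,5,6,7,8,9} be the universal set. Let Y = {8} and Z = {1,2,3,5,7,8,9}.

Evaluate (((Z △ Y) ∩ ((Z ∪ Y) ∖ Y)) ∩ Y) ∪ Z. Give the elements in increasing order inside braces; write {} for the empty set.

{1,2,3,5,7,8,9}

Z △ Y = {1,2,3,5,7,9}
Z ∪ Y = {1,2,3,5,7,8,9}
(Z ∪ Y) ∖ Y = {1,2,3,5,7,9}
(Z △ Y) ∩ ((Z ∪ Y) ∖ Y) = {1,2,3,5,7,9}
((Z △ Y) ∩ ((Z ∪ Y) ∖ Y)) ∩ Y = {}
(((Z △ Y) ∩ ((Z ∪ Y) ∖ Y)) ∩ Y) ∪ Z = {1,2,3,5,7,8,9}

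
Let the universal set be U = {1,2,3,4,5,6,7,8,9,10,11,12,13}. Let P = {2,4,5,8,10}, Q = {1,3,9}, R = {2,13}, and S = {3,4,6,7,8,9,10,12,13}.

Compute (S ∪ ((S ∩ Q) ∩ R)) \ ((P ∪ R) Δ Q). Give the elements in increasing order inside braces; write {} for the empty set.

S ∩ Q = {3,9}
(S ∩ Q) ∩ R = {}
S ∪ ((S ∩ Q) ∩ R) = {3,4,6,7,8,9,10,12,13}
P ∪ R = {2,4,5,8,10,13}
(P ∪ R) Δ Q = {1,2,3,4,5,8,9,10,13}
(S ∪ ((S ∩ Q) ∩ R)) \ ((P ∪ R) Δ Q) = {6,7,12}

{6,7,12}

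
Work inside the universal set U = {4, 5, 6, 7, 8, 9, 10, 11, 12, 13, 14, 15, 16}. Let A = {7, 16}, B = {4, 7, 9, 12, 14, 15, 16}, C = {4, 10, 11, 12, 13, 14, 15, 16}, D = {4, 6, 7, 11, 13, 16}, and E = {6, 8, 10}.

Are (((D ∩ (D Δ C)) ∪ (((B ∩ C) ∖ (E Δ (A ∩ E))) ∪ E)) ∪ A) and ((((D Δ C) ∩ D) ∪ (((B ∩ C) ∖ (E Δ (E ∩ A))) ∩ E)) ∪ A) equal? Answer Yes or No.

No

D Δ C = {6, 7, 10, 12, 14, 15}
D ∩ (D Δ C) = {6, 7}
B ∩ C = {4, 12, 14, 15, 16}
A ∩ E = {}
E Δ (A ∩ E) = {6, 8, 10}
(B ∩ C) ∖ (E Δ (A ∩ E)) = {4, 12, 14, 15, 16}
((B ∩ C) ∖ (E Δ (A ∩ E))) ∪ E = {4, 6, 8, 10, 12, 14, 15, 16}
(D ∩ (D Δ C)) ∪ (((B ∩ C) ∖ (E Δ (A ∩ E))) ∪ E) = {4, 6, 7, 8, 10, 12, 14, 15, 16}
((D ∩ (D Δ C)) ∪ (((B ∩ C) ∖ (E Δ (A ∩ E))) ∪ E)) ∪ A = {4, 6, 7, 8, 10, 12, 14, 15, 16}
(D Δ C) ∩ D = {6, 7}
E ∩ A = {}
E Δ (E ∩ A) = {6, 8, 10}
(B ∩ C) ∖ (E Δ (E ∩ A)) = {4, 12, 14, 15, 16}
((B ∩ C) ∖ (E Δ (E ∩ A))) ∩ E = {}
((D Δ C) ∩ D) ∪ (((B ∩ C) ∖ (E Δ (E ∩ A))) ∩ E) = {6, 7}
(((D Δ C) ∩ D) ∪ (((B ∩ C) ∖ (E Δ (E ∩ A))) ∩ E)) ∪ A = {6, 7, 16}
4 ∈ ((D ∩ (D Δ C)) ∪ (((B ∩ C) ∖ (E Δ (A ∩ E))) ∪ E)) ∪ A but 4 ∉ (((D Δ C) ∩ D) ∪ (((B ∩ C) ∖ (E Δ (E ∩ A))) ∩ E)) ∪ A, so they differ.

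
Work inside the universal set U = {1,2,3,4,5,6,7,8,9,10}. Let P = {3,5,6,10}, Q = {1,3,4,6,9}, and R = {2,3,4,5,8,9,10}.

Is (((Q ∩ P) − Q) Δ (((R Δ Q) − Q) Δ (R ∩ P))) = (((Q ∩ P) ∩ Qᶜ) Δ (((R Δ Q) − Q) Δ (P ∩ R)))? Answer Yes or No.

Yes

Q ∩ P = {3,6}
(Q ∩ P) − Q = {}
R Δ Q = {1,2,5,6,8,10}
(R Δ Q) − Q = {2,5,8,10}
R ∩ P = {3,5,10}
((R Δ Q) − Q) Δ (R ∩ P) = {2,3,8}
((Q ∩ P) − Q) Δ (((R Δ Q) − Q) Δ (R ∩ P)) = {2,3,8}
Qᶜ = {2,5,7,8,10}
(Q ∩ P) ∩ Qᶜ = {}
P ∩ R = {3,5,10}
((R Δ Q) − Q) Δ (P ∩ R) = {2,3,8}
((Q ∩ P) ∩ Qᶜ) Δ (((R Δ Q) − Q) Δ (P ∩ R)) = {2,3,8}
Both equal {2,3,8}, so ((Q ∩ P) − Q) Δ (((R Δ Q) − Q) Δ (R ∩ P)) = ((Q ∩ P) ∩ Qᶜ) Δ (((R Δ Q) − Q) Δ (P ∩ R)).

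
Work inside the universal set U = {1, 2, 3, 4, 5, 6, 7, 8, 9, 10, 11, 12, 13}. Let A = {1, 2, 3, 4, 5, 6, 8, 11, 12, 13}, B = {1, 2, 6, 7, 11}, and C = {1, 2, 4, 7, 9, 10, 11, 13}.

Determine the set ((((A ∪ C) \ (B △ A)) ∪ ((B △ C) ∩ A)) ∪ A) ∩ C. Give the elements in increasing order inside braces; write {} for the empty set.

A ∪ C = {1, 2, 3, 4, 5, 6, 7, 8, 9, 10, 11, 12, 13}
B △ A = {3, 4, 5, 7, 8, 12, 13}
(A ∪ C) \ (B △ A) = {1, 2, 6, 9, 10, 11}
B △ C = {4, 6, 9, 10, 13}
(B △ C) ∩ A = {4, 6, 13}
((A ∪ C) \ (B △ A)) ∪ ((B △ C) ∩ A) = {1, 2, 4, 6, 9, 10, 11, 13}
(((A ∪ C) \ (B △ A)) ∪ ((B △ C) ∩ A)) ∪ A = {1, 2, 3, 4, 5, 6, 8, 9, 10, 11, 12, 13}
((((A ∪ C) \ (B △ A)) ∪ ((B △ C) ∩ A)) ∪ A) ∩ C = {1, 2, 4, 9, 10, 11, 13}

{1, 2, 4, 9, 10, 11, 13}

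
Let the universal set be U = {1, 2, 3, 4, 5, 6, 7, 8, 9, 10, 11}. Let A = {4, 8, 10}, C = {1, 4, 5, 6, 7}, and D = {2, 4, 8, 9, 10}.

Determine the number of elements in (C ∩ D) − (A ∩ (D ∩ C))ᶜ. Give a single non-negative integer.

1

C ∩ D = {4}
D ∩ C = {4}
A ∩ (D ∩ C) = {4}
(A ∩ (D ∩ C))ᶜ = {1, 2, 3, 5, 6, 7, 8, 9, 10, 11}
(C ∩ D) − (A ∩ (D ∩ C))ᶜ = {4}
|(C ∩ D) − (A ∩ (D ∩ C))ᶜ| = 1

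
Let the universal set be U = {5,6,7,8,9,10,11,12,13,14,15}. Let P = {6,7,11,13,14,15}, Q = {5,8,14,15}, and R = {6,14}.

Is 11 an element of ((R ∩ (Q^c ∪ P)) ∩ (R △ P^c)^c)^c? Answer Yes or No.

11 ∉ Q, so 11 ∈ Q^c
11 ∈ Q^c and 11 ∈ P, so 11 ∈ Q^c ∪ P
11 ∉ R and 11 ∈ (Q^c ∪ P), so 11 ∉ R ∩ (Q^c ∪ P)
11 ∈ P, so 11 ∉ P^c
11 ∉ R and 11 ∉ P^c, so 11 ∉ R △ P^c
11 ∈ (R △ P^c)^c since 11 ∉ (R △ P^c)
11 ∉ (R ∩ (Q^c ∪ P)) and 11 ∈ (R △ P^c)^c, so 11 ∉ (R ∩ (Q^c ∪ P)) ∩ (R △ P^c)^c
11 ∈ ((R ∩ (Q^c ∪ P)) ∩ (R △ P^c)^c)^c since 11 ∉ ((R ∩ (Q^c ∪ P)) ∩ (R △ P^c)^c)

Yes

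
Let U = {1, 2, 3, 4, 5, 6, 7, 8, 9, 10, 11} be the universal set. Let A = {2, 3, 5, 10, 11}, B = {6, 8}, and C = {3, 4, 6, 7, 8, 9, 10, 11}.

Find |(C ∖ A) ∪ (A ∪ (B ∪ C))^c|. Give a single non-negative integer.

C ∖ A = {4, 6, 7, 8, 9}
B ∪ C = {3, 4, 6, 7, 8, 9, 10, 11}
A ∪ (B ∪ C) = {2, 3, 4, 5, 6, 7, 8, 9, 10, 11}
(A ∪ (B ∪ C))^c = {1}
(C ∖ A) ∪ (A ∪ (B ∪ C))^c = {1, 4, 6, 7, 8, 9}
|(C ∖ A) ∪ (A ∪ (B ∪ C))^c| = 6

6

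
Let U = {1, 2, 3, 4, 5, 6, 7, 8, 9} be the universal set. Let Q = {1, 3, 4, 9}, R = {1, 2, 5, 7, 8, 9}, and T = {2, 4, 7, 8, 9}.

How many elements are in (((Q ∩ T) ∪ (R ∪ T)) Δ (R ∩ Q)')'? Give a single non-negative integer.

Q ∩ T = {4, 9}
R ∪ T = {1, 2, 4, 5, 7, 8, 9}
(Q ∩ T) ∪ (R ∪ T) = {1, 2, 4, 5, 7, 8, 9}
R ∩ Q = {1, 9}
(R ∩ Q)' = {2, 3, 4, 5, 6, 7, 8}
((Q ∩ T) ∪ (R ∪ T)) Δ (R ∩ Q)' = {1, 3, 6, 9}
(((Q ∩ T) ∪ (R ∪ T)) Δ (R ∩ Q)')' = {2, 4, 5, 7, 8}
|(((Q ∩ T) ∪ (R ∪ T)) Δ (R ∩ Q)')'| = 5

5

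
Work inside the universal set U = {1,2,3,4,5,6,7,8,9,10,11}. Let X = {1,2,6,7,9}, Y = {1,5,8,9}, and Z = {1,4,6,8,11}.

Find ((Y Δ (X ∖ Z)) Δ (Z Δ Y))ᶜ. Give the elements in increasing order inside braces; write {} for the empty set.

{3,5,10}

X ∖ Z = {2,7,9}
Y Δ (X ∖ Z) = {1,2,5,7,8}
Z Δ Y = {4,5,6,9,11}
(Y Δ (X ∖ Z)) Δ (Z Δ Y) = {1,2,4,6,7,8,9,11}
((Y Δ (X ∖ Z)) Δ (Z Δ Y))ᶜ = {3,5,10}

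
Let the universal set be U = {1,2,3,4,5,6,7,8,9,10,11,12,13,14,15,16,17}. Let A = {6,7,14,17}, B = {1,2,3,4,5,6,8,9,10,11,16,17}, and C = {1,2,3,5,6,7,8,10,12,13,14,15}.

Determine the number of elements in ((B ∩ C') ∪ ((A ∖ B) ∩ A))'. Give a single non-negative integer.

C' = {4,9,11,16,17}
B ∩ C' = {4,9,11,16,17}
A ∖ B = {7,14}
(A ∖ B) ∩ A = {7,14}
(B ∩ C') ∪ ((A ∖ B) ∩ A) = {4,7,9,11,14,16,17}
((B ∩ C') ∪ ((A ∖ B) ∩ A))' = {1,2,3,5,6,8,10,12,13,15}
|((B ∩ C') ∪ ((A ∖ B) ∩ A))'| = 10

10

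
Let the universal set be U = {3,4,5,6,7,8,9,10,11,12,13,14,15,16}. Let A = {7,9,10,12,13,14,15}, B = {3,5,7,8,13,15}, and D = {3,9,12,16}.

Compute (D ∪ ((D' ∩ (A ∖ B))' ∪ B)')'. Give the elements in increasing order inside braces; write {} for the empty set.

{4,5,6,7,8,11,13,15}

D' = {4,5,6,7,8,10,11,13,14,15}
A ∖ B = {9,10,12,14}
D' ∩ (A ∖ B) = {10,14}
(D' ∩ (A ∖ B))' = {3,4,5,6,7,8,9,11,12,13,15,16}
(D' ∩ (A ∖ B))' ∪ B = {3,4,5,6,7,8,9,11,12,13,15,16}
((D' ∩ (A ∖ B))' ∪ B)' = {10,14}
D ∪ ((D' ∩ (A ∖ B))' ∪ B)' = {3,9,10,12,14,16}
(D ∪ ((D' ∩ (A ∖ B))' ∪ B)')' = {4,5,6,7,8,11,13,15}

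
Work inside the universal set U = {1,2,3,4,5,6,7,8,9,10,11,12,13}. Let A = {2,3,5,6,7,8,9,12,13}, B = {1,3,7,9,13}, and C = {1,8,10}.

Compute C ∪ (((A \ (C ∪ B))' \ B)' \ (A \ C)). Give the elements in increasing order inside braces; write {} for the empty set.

{1,8,10}

C ∪ B = {1,3,7,8,9,10,13}
A \ (C ∪ B) = {2,5,6,12}
(A \ (C ∪ B))' = {1,3,4,7,8,9,10,11,13}
(A \ (C ∪ B))' \ B = {4,8,10,11}
((A \ (C ∪ B))' \ B)' = {1,2,3,5,6,7,9,12,13}
A \ C = {2,3,5,6,7,9,12,13}
((A \ (C ∪ B))' \ B)' \ (A \ C) = {1}
C ∪ (((A \ (C ∪ B))' \ B)' \ (A \ C)) = {1,8,10}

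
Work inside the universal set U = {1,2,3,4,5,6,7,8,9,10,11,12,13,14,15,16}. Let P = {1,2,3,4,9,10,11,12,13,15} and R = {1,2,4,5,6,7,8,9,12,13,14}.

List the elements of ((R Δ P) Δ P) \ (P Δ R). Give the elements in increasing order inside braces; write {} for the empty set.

R Δ P = {3,5,6,7,8,10,11,14,15}
(R Δ P) Δ P = {1,2,4,5,6,7,8,9,12,13,14}
P Δ R = {3,5,6,7,8,10,11,14,15}
((R Δ P) Δ P) \ (P Δ R) = {1,2,4,9,12,13}

{1,2,4,9,12,13}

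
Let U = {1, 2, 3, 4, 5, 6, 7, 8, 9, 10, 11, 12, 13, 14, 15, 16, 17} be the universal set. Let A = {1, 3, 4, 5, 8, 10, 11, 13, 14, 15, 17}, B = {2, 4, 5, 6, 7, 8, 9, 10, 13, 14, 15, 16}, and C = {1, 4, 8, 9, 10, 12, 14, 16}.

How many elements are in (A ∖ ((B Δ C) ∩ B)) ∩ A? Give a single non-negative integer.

B Δ C = {1, 2, 5, 6, 7, 12, 13, 15}
(B Δ C) ∩ B = {2, 5, 6, 7, 13, 15}
A ∖ ((B Δ C) ∩ B) = {1, 3, 4, 8, 10, 11, 14, 17}
(A ∖ ((B Δ C) ∩ B)) ∩ A = {1, 3, 4, 8, 10, 11, 14, 17}
|(A ∖ ((B Δ C) ∩ B)) ∩ A| = 8

8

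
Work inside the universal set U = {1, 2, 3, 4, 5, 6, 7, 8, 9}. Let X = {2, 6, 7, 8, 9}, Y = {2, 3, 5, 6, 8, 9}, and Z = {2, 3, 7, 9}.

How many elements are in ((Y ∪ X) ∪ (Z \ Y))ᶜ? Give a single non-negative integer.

2

Y ∪ X = {2, 3, 5, 6, 7, 8, 9}
Z \ Y = {7}
(Y ∪ X) ∪ (Z \ Y) = {2, 3, 5, 6, 7, 8, 9}
((Y ∪ X) ∪ (Z \ Y))ᶜ = {1, 4}
|((Y ∪ X) ∪ (Z \ Y))ᶜ| = 2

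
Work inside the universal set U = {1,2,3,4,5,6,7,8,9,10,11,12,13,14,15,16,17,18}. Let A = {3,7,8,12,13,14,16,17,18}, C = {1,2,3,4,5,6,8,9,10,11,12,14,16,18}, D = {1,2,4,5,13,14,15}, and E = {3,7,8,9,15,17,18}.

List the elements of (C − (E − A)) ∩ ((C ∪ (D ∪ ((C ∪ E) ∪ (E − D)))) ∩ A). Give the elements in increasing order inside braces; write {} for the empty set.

{3,8,12,14,16,18}

E − A = {9,15}
C − (E − A) = {1,2,3,4,5,6,8,10,11,12,14,16,18}
C ∪ E = {1,2,3,4,5,6,7,8,9,10,11,12,14,15,16,17,18}
E − D = {3,7,8,9,17,18}
(C ∪ E) ∪ (E − D) = {1,2,3,4,5,6,7,8,9,10,11,12,14,15,16,17,18}
D ∪ ((C ∪ E) ∪ (E − D)) = {1,2,3,4,5,6,7,8,9,10,11,12,13,14,15,16,17,18}
C ∪ (D ∪ ((C ∪ E) ∪ (E − D))) = {1,2,3,4,5,6,7,8,9,10,11,12,13,14,15,16,17,18}
(C ∪ (D ∪ ((C ∪ E) ∪ (E − D)))) ∩ A = {3,7,8,12,13,14,16,17,18}
(C − (E − A)) ∩ ((C ∪ (D ∪ ((C ∪ E) ∪ (E − D)))) ∩ A) = {3,8,12,14,16,18}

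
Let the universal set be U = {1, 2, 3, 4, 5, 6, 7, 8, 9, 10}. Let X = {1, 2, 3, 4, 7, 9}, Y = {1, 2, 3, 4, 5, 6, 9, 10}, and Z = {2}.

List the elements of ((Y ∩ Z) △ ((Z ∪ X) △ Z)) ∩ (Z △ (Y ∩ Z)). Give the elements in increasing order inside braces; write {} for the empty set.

{}

Y ∩ Z = {2}
Z ∪ X = {1, 2, 3, 4, 7, 9}
(Z ∪ X) △ Z = {1, 3, 4, 7, 9}
(Y ∩ Z) △ ((Z ∪ X) △ Z) = {1, 2, 3, 4, 7, 9}
Z △ (Y ∩ Z) = {}
((Y ∩ Z) △ ((Z ∪ X) △ Z)) ∩ (Z △ (Y ∩ Z)) = {}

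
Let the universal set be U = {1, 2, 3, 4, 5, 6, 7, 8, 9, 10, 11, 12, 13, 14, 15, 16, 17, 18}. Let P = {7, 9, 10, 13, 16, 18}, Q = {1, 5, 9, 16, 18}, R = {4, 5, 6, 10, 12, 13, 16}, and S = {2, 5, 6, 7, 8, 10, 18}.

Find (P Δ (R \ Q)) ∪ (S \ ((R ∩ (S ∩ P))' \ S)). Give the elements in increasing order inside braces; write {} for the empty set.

{2, 4, 5, 6, 7, 8, 9, 10, 12, 16, 18}

R \ Q = {4, 6, 10, 12, 13}
P Δ (R \ Q) = {4, 6, 7, 9, 12, 16, 18}
S ∩ P = {7, 10, 18}
R ∩ (S ∩ P) = {10}
(R ∩ (S ∩ P))' = {1, 2, 3, 4, 5, 6, 7, 8, 9, 11, 12, 13, 14, 15, 16, 17, 18}
(R ∩ (S ∩ P))' \ S = {1, 3, 4, 9, 11, 12, 13, 14, 15, 16, 17}
S \ ((R ∩ (S ∩ P))' \ S) = {2, 5, 6, 7, 8, 10, 18}
(P Δ (R \ Q)) ∪ (S \ ((R ∩ (S ∩ P))' \ S)) = {2, 4, 5, 6, 7, 8, 9, 10, 12, 16, 18}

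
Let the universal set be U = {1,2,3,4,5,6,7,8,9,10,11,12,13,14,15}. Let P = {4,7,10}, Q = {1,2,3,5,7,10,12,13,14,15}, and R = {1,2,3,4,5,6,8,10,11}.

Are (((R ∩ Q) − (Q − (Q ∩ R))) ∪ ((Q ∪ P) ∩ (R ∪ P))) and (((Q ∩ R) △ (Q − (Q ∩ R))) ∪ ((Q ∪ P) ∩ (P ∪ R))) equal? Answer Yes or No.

No

R ∩ Q = {1,2,3,5,10}
Q ∩ R = {1,2,3,5,10}
Q − (Q ∩ R) = {7,12,13,14,15}
(R ∩ Q) − (Q − (Q ∩ R)) = {1,2,3,5,10}
Q ∪ P = {1,2,3,4,5,7,10,12,13,14,15}
R ∪ P = {1,2,3,4,5,6,7,8,10,11}
(Q ∪ P) ∩ (R ∪ P) = {1,2,3,4,5,7,10}
((R ∩ Q) − (Q − (Q ∩ R))) ∪ ((Q ∪ P) ∩ (R ∪ P)) = {1,2,3,4,5,7,10}
(Q ∩ R) △ (Q − (Q ∩ R)) = {1,2,3,5,7,10,12,13,14,15}
P ∪ R = {1,2,3,4,5,6,7,8,10,11}
(Q ∪ P) ∩ (P ∪ R) = {1,2,3,4,5,7,10}
((Q ∩ R) △ (Q − (Q ∩ R))) ∪ ((Q ∪ P) ∩ (P ∪ R)) = {1,2,3,4,5,7,10,12,13,14,15}
12 ∈ ((Q ∩ R) △ (Q − (Q ∩ R))) ∪ ((Q ∪ P) ∩ (P ∪ R)) but 12 ∉ ((R ∩ Q) − (Q − (Q ∩ R))) ∪ ((Q ∪ P) ∩ (R ∪ P)), so they differ.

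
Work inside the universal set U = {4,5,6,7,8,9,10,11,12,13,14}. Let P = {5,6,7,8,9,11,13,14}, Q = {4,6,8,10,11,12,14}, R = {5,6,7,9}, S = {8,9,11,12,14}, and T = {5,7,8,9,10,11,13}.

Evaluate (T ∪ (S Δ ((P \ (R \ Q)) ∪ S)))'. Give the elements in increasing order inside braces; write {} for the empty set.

{4,12,14}

R \ Q = {5,7,9}
P \ (R \ Q) = {6,8,11,13,14}
(P \ (R \ Q)) ∪ S = {6,8,9,11,12,13,14}
S Δ ((P \ (R \ Q)) ∪ S) = {6,13}
T ∪ (S Δ ((P \ (R \ Q)) ∪ S)) = {5,6,7,8,9,10,11,13}
(T ∪ (S Δ ((P \ (R \ Q)) ∪ S)))' = {4,12,14}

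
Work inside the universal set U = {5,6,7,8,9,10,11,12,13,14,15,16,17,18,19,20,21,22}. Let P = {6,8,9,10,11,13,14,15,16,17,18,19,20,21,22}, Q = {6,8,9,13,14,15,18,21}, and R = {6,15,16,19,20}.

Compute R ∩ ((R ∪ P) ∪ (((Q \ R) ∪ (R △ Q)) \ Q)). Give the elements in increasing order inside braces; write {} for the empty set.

R ∪ P = {6,8,9,10,11,13,14,15,16,17,18,19,20,21,22}
Q \ R = {8,9,13,14,18,21}
R △ Q = {8,9,13,14,16,18,19,20,21}
(Q \ R) ∪ (R △ Q) = {8,9,13,14,16,18,19,20,21}
((Q \ R) ∪ (R △ Q)) \ Q = {16,19,20}
(R ∪ P) ∪ (((Q \ R) ∪ (R △ Q)) \ Q) = {6,8,9,10,11,13,14,15,16,17,18,19,20,21,22}
R ∩ ((R ∪ P) ∪ (((Q \ R) ∪ (R △ Q)) \ Q)) = {6,15,16,19,20}

{6,15,16,19,20}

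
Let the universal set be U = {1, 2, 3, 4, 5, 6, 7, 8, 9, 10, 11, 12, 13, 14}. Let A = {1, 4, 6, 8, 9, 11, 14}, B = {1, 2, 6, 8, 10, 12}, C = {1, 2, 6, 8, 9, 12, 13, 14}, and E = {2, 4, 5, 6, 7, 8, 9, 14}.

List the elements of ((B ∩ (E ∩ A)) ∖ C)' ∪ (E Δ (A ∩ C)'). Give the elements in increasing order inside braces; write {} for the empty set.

E ∩ A = {4, 6, 8, 9, 14}
B ∩ (E ∩ A) = {6, 8}
(B ∩ (E ∩ A)) ∖ C = {}
((B ∩ (E ∩ A)) ∖ C)' = {1, 2, 3, 4, 5, 6, 7, 8, 9, 10, 11, 12, 13, 14}
A ∩ C = {1, 6, 8, 9, 14}
(A ∩ C)' = {2, 3, 4, 5, 7, 10, 11, 12, 13}
E Δ (A ∩ C)' = {3, 6, 8, 9, 10, 11, 12, 13, 14}
((B ∩ (E ∩ A)) ∖ C)' ∪ (E Δ (A ∩ C)') = {1, 2, 3, 4, 5, 6, 7, 8, 9, 10, 11, 12, 13, 14}

{1, 2, 3, 4, 5, 6, 7, 8, 9, 10, 11, 12, 13, 14}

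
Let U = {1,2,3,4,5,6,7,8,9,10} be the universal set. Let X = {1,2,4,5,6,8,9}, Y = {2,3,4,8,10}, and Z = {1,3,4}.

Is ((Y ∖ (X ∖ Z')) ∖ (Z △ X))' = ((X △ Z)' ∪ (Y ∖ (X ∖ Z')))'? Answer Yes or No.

No

Z' = {2,5,6,7,8,9,10}
X ∖ Z' = {1,4}
Y ∖ (X ∖ Z') = {2,3,8,10}
Z △ X = {2,3,5,6,8,9}
(Y ∖ (X ∖ Z')) ∖ (Z △ X) = {10}
((Y ∖ (X ∖ Z')) ∖ (Z △ X))' = {1,2,3,4,5,6,7,8,9}
X △ Z = {2,3,5,6,8,9}
(X △ Z)' = {1,4,7,10}
(X △ Z)' ∪ (Y ∖ (X ∖ Z')) = {1,2,3,4,7,8,10}
((X △ Z)' ∪ (Y ∖ (X ∖ Z')))' = {5,6,9}
1 ∈ ((Y ∖ (X ∖ Z')) ∖ (Z △ X))' but 1 ∉ ((X △ Z)' ∪ (Y ∖ (X ∖ Z')))', so they differ.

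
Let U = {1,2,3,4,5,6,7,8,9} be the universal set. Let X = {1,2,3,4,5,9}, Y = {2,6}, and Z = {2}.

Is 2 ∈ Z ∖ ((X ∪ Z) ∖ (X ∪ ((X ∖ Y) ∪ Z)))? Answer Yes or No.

Yes

2 ∈ X and 2 ∈ Z, so 2 ∈ X ∪ Z
2 ∈ X and 2 ∈ Y, so 2 ∉ X ∖ Y
2 ∉ (X ∖ Y) and 2 ∈ Z, so 2 ∈ (X ∖ Y) ∪ Z
2 ∈ X and 2 ∈ ((X ∖ Y) ∪ Z), so 2 ∈ X ∪ ((X ∖ Y) ∪ Z)
2 ∈ (X ∪ Z) and 2 ∈ (X ∪ ((X ∖ Y) ∪ Z)), so 2 ∉ (X ∪ Z) ∖ (X ∪ ((X ∖ Y) ∪ Z))
2 ∈ Z and 2 ∉ ((X ∪ Z) ∖ (X ∪ ((X ∖ Y) ∪ Z))), so 2 ∈ Z ∖ ((X ∪ Z) ∖ (X ∪ ((X ∖ Y) ∪ Z)))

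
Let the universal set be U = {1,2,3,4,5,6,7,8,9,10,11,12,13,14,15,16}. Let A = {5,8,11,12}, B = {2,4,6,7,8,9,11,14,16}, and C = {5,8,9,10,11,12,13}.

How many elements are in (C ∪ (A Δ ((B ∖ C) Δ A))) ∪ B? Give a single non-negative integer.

13

B ∖ C = {2,4,6,7,14,16}
(B ∖ C) Δ A = {2,4,5,6,7,8,11,12,14,16}
A Δ ((B ∖ C) Δ A) = {2,4,6,7,14,16}
C ∪ (A Δ ((B ∖ C) Δ A)) = {2,4,5,6,7,8,9,10,11,12,13,14,16}
(C ∪ (A Δ ((B ∖ C) Δ A))) ∪ B = {2,4,5,6,7,8,9,10,11,12,13,14,16}
|(C ∪ (A Δ ((B ∖ C) Δ A))) ∪ B| = 13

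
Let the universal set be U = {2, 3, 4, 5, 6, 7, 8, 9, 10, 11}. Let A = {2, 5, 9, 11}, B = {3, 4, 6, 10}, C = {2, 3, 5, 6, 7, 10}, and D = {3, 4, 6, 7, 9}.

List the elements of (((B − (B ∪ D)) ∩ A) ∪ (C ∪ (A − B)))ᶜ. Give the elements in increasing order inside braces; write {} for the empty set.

B ∪ D = {3, 4, 6, 7, 9, 10}
B − (B ∪ D) = {}
(B − (B ∪ D)) ∩ A = {}
A − B = {2, 5, 9, 11}
C ∪ (A − B) = {2, 3, 5, 6, 7, 9, 10, 11}
((B − (B ∪ D)) ∩ A) ∪ (C ∪ (A − B)) = {2, 3, 5, 6, 7, 9, 10, 11}
(((B − (B ∪ D)) ∩ A) ∪ (C ∪ (A − B)))ᶜ = {4, 8}

{4, 8}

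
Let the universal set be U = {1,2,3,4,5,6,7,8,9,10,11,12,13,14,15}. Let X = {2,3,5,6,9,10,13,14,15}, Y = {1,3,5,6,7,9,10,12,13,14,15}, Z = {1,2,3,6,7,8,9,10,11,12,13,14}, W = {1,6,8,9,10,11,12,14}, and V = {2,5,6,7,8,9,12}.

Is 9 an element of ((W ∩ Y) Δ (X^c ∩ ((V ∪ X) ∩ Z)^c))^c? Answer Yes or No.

9 ∈ W and 9 ∈ Y, so 9 ∈ W ∩ Y
9 ∈ X, so 9 ∉ X^c
9 ∈ V and 9 ∈ X, so 9 ∈ V ∪ X
9 ∈ (V ∪ X) and 9 ∈ Z, so 9 ∈ (V ∪ X) ∩ Z
9 ∉ ((V ∪ X) ∩ Z)^c since 9 ∈ ((V ∪ X) ∩ Z)
9 ∉ X^c and 9 ∉ ((V ∪ X) ∩ Z)^c, so 9 ∉ X^c ∩ ((V ∪ X) ∩ Z)^c
9 ∈ (W ∩ Y) and 9 ∉ (X^c ∩ ((V ∪ X) ∩ Z)^c), so 9 ∈ (W ∩ Y) Δ (X^c ∩ ((V ∪ X) ∩ Z)^c)
9 ∉ ((W ∩ Y) Δ (X^c ∩ ((V ∪ X) ∩ Z)^c))^c since 9 ∈ ((W ∩ Y) Δ (X^c ∩ ((V ∪ X) ∩ Z)^c))

No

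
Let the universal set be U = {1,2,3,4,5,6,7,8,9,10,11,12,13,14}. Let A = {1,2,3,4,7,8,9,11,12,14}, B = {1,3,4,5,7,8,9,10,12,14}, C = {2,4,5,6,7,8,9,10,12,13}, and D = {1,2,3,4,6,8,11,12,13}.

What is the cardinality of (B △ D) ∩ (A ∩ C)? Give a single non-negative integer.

3

B △ D = {2,5,6,7,9,10,11,13,14}
A ∩ C = {2,4,7,8,9,12}
(B △ D) ∩ (A ∩ C) = {2,7,9}
|(B △ D) ∩ (A ∩ C)| = 3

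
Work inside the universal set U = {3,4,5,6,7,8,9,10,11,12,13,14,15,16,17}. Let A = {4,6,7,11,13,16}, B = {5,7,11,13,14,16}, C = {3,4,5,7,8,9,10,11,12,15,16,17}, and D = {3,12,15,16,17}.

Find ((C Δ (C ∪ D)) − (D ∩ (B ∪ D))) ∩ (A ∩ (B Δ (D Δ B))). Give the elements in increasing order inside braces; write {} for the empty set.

{}

C ∪ D = {3,4,5,7,8,9,10,11,12,15,16,17}
C Δ (C ∪ D) = {}
B ∪ D = {3,5,7,11,12,13,14,15,16,17}
D ∩ (B ∪ D) = {3,12,15,16,17}
(C Δ (C ∪ D)) − (D ∩ (B ∪ D)) = {}
D Δ B = {3,5,7,11,12,13,14,15,17}
B Δ (D Δ B) = {3,12,15,16,17}
A ∩ (B Δ (D Δ B)) = {16}
((C Δ (C ∪ D)) − (D ∩ (B ∪ D))) ∩ (A ∩ (B Δ (D Δ B))) = {}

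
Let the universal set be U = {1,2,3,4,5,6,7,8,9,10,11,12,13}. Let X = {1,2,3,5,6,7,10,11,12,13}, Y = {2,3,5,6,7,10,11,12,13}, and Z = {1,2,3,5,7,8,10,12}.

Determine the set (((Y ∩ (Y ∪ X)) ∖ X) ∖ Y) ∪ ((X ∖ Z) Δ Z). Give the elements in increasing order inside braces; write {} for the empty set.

Y ∪ X = {1,2,3,5,6,7,10,11,12,13}
Y ∩ (Y ∪ X) = {2,3,5,6,7,10,11,12,13}
(Y ∩ (Y ∪ X)) ∖ X = {}
((Y ∩ (Y ∪ X)) ∖ X) ∖ Y = {}
X ∖ Z = {6,11,13}
(X ∖ Z) Δ Z = {1,2,3,5,6,7,8,10,11,12,13}
(((Y ∩ (Y ∪ X)) ∖ X) ∖ Y) ∪ ((X ∖ Z) Δ Z) = {1,2,3,5,6,7,8,10,11,12,13}

{1,2,3,5,6,7,8,10,11,12,13}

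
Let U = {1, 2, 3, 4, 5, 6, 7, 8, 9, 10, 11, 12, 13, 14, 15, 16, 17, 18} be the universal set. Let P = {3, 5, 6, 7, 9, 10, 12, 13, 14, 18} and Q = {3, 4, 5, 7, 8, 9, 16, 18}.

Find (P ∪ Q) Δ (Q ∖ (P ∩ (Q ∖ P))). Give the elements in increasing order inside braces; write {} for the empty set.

P ∪ Q = {3, 4, 5, 6, 7, 8, 9, 10, 12, 13, 14, 16, 18}
Q ∖ P = {4, 8, 16}
P ∩ (Q ∖ P) = {}
Q ∖ (P ∩ (Q ∖ P)) = {3, 4, 5, 7, 8, 9, 16, 18}
(P ∪ Q) Δ (Q ∖ (P ∩ (Q ∖ P))) = {6, 10, 12, 13, 14}

{6, 10, 12, 13, 14}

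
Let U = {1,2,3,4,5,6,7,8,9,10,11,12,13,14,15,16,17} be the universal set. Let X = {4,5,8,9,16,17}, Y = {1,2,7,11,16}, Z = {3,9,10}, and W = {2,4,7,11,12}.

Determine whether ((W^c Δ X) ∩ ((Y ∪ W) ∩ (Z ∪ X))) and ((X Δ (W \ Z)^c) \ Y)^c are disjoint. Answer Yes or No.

W^c = {1,3,5,6,8,9,10,13,14,15,16,17}
W^c Δ X = {1,3,4,6,10,13,14,15}
Y ∪ W = {1,2,4,7,11,12,16}
Z ∪ X = {3,4,5,8,9,10,16,17}
(Y ∪ W) ∩ (Z ∪ X) = {4,16}
(W^c Δ X) ∩ ((Y ∪ W) ∩ (Z ∪ X)) = {4}
W \ Z = {2,4,7,11,12}
(W \ Z)^c = {1,3,5,6,8,9,10,13,14,15,16,17}
X Δ (W \ Z)^c = {1,3,4,6,10,13,14,15}
(X Δ (W \ Z)^c) \ Y = {3,4,6,10,13,14,15}
((X Δ (W \ Z)^c) \ Y)^c = {1,2,5,7,8,9,11,12,16,17}
{4} and {1,2,5,7,8,9,11,12,16,17} share no elements.

Yes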